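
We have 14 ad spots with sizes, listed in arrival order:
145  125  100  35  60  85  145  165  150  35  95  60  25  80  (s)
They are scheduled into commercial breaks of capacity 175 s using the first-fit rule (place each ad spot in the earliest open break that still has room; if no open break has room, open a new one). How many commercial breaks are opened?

  145 → break 1 (new)  [load 145/175]
  125 → break 2 (new)  [load 125/175]
  100 → break 3 (new)  [load 100/175]
  35 → break 2  [load 160/175]
  60 → break 3  [load 160/175]
  85 → break 4 (new)  [load 85/175]
  145 → break 5 (new)  [load 145/175]
  165 → break 6 (new)  [load 165/175]
  150 → break 7 (new)  [load 150/175]
  35 → break 4  [load 120/175]
  95 → break 8 (new)  [load 95/175]
  60 → break 8  [load 155/175]
  25 → break 1  [load 170/175]
  80 → break 9 (new)  [load 80/175]
9 commercial breaks opened.

9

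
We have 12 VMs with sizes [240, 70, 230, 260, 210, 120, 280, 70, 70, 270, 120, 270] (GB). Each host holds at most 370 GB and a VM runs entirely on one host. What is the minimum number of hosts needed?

Total = 280 + 270 + 270 + 260 + 240 + 230 + 210 + 120 + 120 + 70 + 70 + 70 = 2210 GB.
Lower bound: ⌈2210/370⌉ = 6 hosts.
Also, 7 VMs each exceed 185 GB, and no two of those can share a host, so at least 7 hosts are needed.
A packing using 7 hosts:
  host 1: 280 + 70 = 350
  host 2: 270 + 70 = 340
  host 3: 270 + 70 = 340
  host 4: 260 = 260
  host 5: 240 + 120 = 360
  host 6: 230 + 120 = 350
  host 7: 210 = 210
This matches the lower bound, so 7 is optimal.

7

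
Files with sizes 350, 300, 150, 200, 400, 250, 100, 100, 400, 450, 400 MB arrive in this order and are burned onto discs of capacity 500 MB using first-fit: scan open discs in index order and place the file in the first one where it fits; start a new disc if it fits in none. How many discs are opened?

7

  350 → disc 1 (new)  [load 350/500]
  300 → disc 2 (new)  [load 300/500]
  150 → disc 1  [load 500/500]
  200 → disc 2  [load 500/500]
  400 → disc 3 (new)  [load 400/500]
  250 → disc 4 (new)  [load 250/500]
  100 → disc 3  [load 500/500]
  100 → disc 4  [load 350/500]
  400 → disc 5 (new)  [load 400/500]
  450 → disc 6 (new)  [load 450/500]
  400 → disc 7 (new)  [load 400/500]
7 discs opened.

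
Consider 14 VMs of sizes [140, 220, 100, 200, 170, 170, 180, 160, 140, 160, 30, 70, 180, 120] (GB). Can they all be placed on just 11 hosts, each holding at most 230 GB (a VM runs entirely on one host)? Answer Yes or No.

Yes

A valid assignment using 11 hosts:
  host 1: 220 = 220
  host 2: 200 + 30 = 230
  host 3: 180 = 180
  host 4: 180 = 180
  host 5: 170 = 170
  host 6: 170 = 170
  host 7: 160 + 70 = 230
  host 8: 160 = 160
  host 9: 140 = 140
  host 10: 140 = 140
  host 11: 120 + 100 = 220
Every load is within 230 GB, so 11 hosts suffice.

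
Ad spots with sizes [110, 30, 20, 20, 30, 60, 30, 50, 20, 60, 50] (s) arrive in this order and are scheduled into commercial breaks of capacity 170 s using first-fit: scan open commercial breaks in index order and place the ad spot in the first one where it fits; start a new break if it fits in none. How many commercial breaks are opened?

3

  110 → break 1 (new)  [load 110/170]
  30 → break 1  [load 140/170]
  20 → break 1  [load 160/170]
  20 → break 2 (new)  [load 20/170]
  30 → break 2  [load 50/170]
  60 → break 2  [load 110/170]
  30 → break 2  [load 140/170]
  50 → break 3 (new)  [load 50/170]
  20 → break 2  [load 160/170]
  60 → break 3  [load 110/170]
  50 → break 3  [load 160/170]
3 commercial breaks opened.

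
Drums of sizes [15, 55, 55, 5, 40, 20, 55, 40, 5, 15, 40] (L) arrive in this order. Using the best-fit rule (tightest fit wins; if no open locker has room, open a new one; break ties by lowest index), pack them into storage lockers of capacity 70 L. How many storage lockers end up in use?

  15 → locker 1 (new)  [load 15/70]
  55 → locker 1  [load 70/70]
  55 → locker 2 (new)  [load 55/70]
  5 → locker 2  [load 60/70]
  40 → locker 3 (new)  [load 40/70]
  20 → locker 3  [load 60/70]
  55 → locker 4 (new)  [load 55/70]
  40 → locker 5 (new)  [load 40/70]
  5 → locker 2  [load 65/70]
  15 → locker 4  [load 70/70]
  40 → locker 6 (new)  [load 40/70]
6 storage lockers opened.

6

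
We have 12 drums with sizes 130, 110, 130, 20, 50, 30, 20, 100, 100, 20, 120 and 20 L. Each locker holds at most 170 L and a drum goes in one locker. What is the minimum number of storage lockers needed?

6

Total = 130 + 130 + 120 + 110 + 100 + 100 + 50 + 30 + 20 + 20 + 20 + 20 = 850 L.
Lower bound: ⌈850/170⌉ = 5 storage lockers.
Also, 6 drums each exceed 85 L, and no two of those can share a locker, so at least 6 storage lockers are needed.
A packing using 6 storage lockers:
  locker 1: 130 + 30 = 160
  locker 2: 130 + 20 + 20 = 170
  locker 3: 120 + 50 = 170
  locker 4: 110 + 20 + 20 = 150
  locker 5: 100 = 100
  locker 6: 100 = 100
This matches the lower bound, so 6 is optimal.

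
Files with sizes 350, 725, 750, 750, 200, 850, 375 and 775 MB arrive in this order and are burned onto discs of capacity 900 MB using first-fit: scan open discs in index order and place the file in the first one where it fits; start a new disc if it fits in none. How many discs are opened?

7

  350 → disc 1 (new)  [load 350/900]
  725 → disc 2 (new)  [load 725/900]
  750 → disc 3 (new)  [load 750/900]
  750 → disc 4 (new)  [load 750/900]
  200 → disc 1  [load 550/900]
  850 → disc 5 (new)  [load 850/900]
  375 → disc 6 (new)  [load 375/900]
  775 → disc 7 (new)  [load 775/900]
7 discs opened.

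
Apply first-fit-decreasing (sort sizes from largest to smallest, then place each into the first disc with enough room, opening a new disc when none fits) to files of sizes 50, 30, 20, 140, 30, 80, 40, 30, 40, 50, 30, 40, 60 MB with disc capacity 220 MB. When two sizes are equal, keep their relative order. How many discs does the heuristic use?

Sorted descending: 140, 80, 60, 50, 50, 40, 40, 40, 30, 30, 30, 30, 20.
  140 → disc 1 (new)  [load 140/220]
  80 → disc 1  [load 220/220]
  60 → disc 2 (new)  [load 60/220]
  50 → disc 2  [load 110/220]
  50 → disc 2  [load 160/220]
  40 → disc 2  [load 200/220]
  40 → disc 3 (new)  [load 40/220]
  40 → disc 3  [load 80/220]
  30 → disc 3  [load 110/220]
  30 → disc 3  [load 140/220]
  30 → disc 3  [load 170/220]
  30 → disc 3  [load 200/220]
  20 → disc 2  [load 220/220]
3 discs opened.

3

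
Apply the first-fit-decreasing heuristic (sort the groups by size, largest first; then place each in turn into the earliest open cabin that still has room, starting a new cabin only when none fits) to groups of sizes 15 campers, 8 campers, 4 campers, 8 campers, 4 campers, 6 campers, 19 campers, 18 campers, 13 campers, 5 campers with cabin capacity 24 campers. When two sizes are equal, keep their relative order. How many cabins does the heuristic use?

5

Sorted descending: 19, 18, 15, 13, 8, 8, 6, 5, 4, 4.
  19 → cabin 1 (new)  [load 19/24]
  18 → cabin 2 (new)  [load 18/24]
  15 → cabin 3 (new)  [load 15/24]
  13 → cabin 4 (new)  [load 13/24]
  8 → cabin 3  [load 23/24]
  8 → cabin 4  [load 21/24]
  6 → cabin 2  [load 24/24]
  5 → cabin 1  [load 24/24]
  4 → cabin 5 (new)  [load 4/24]
  4 → cabin 5  [load 8/24]
5 cabins opened.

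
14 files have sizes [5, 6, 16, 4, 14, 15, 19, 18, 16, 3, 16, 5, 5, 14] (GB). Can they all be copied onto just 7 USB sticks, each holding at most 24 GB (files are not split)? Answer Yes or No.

No

Total = 156 GB; ⌈156/24⌉ = 7.
8 files each exceed half the capacity and cannot share a USB stick, forcing at least 8 USB sticks.
At least 8 USB sticks are required, but only 7 are allowed.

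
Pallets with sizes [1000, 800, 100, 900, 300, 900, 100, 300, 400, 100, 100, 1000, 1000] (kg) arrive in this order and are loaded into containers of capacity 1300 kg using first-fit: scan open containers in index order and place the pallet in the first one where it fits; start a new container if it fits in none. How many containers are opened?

6

  1000 → container 1 (new)  [load 1000/1300]
  800 → container 2 (new)  [load 800/1300]
  100 → container 1  [load 1100/1300]
  900 → container 3 (new)  [load 900/1300]
  300 → container 2  [load 1100/1300]
  900 → container 4 (new)  [load 900/1300]
  100 → container 1  [load 1200/1300]
  300 → container 3  [load 1200/1300]
  400 → container 4  [load 1300/1300]
  100 → container 1  [load 1300/1300]
  100 → container 2  [load 1200/1300]
  1000 → container 5 (new)  [load 1000/1300]
  1000 → container 6 (new)  [load 1000/1300]
6 containers opened.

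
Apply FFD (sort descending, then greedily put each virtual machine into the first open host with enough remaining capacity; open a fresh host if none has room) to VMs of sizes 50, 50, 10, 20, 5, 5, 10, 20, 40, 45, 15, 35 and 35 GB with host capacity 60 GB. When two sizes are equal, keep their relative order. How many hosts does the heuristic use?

Sorted descending: 50, 50, 45, 40, 35, 35, 20, 20, 15, 10, 10, 5, 5.
  50 → host 1 (new)  [load 50/60]
  50 → host 2 (new)  [load 50/60]
  45 → host 3 (new)  [load 45/60]
  40 → host 4 (new)  [load 40/60]
  35 → host 5 (new)  [load 35/60]
  35 → host 6 (new)  [load 35/60]
  20 → host 4  [load 60/60]
  20 → host 5  [load 55/60]
  15 → host 3  [load 60/60]
  10 → host 1  [load 60/60]
  10 → host 2  [load 60/60]
  5 → host 5  [load 60/60]
  5 → host 6  [load 40/60]
6 hosts opened.

6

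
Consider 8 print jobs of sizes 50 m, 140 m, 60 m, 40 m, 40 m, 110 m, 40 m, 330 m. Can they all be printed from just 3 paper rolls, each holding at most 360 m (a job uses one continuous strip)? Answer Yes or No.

A valid assignment using 3 paper rolls:
  roll 1: 330 = 330
  roll 2: 140 + 110 + 60 + 50 = 360
  roll 3: 40 + 40 + 40 = 120
Every load is within 360 m, so 3 paper rolls suffice.

Yes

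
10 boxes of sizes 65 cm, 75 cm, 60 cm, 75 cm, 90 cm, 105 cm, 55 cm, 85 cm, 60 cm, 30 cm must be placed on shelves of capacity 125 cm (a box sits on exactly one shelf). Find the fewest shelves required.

Total = 105 + 90 + 85 + 75 + 75 + 65 + 60 + 60 + 55 + 30 = 700 cm.
Lower bound: ⌈700/125⌉ = 6 shelves.
A packing using 7 shelves:
  shelf 1: 105 = 105
  shelf 2: 90 + 30 = 120
  shelf 3: 85 = 85
  shelf 4: 75 = 75
  shelf 5: 75 = 75
  shelf 6: 65 + 60 = 125
  shelf 7: 60 + 55 = 115
No arrangement into 6 shelves stays within capacity, so 7 is optimal.

7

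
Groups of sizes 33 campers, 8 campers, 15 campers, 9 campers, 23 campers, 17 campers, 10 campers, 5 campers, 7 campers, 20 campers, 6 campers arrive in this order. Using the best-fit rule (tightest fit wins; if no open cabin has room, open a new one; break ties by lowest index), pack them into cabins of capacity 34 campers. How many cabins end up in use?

  33 → cabin 1 (new)  [load 33/34]
  8 → cabin 2 (new)  [load 8/34]
  15 → cabin 2  [load 23/34]
  9 → cabin 2  [load 32/34]
  23 → cabin 3 (new)  [load 23/34]
  17 → cabin 4 (new)  [load 17/34]
  10 → cabin 3  [load 33/34]
  5 → cabin 4  [load 22/34]
  7 → cabin 4  [load 29/34]
  20 → cabin 5 (new)  [load 20/34]
  6 → cabin 5  [load 26/34]
5 cabins opened.

5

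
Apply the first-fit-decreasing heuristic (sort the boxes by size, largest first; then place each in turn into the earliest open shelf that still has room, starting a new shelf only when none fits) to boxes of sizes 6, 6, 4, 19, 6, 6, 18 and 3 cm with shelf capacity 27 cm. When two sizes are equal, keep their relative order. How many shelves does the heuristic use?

Sorted descending: 19, 18, 6, 6, 6, 6, 4, 3.
  19 → shelf 1 (new)  [load 19/27]
  18 → shelf 2 (new)  [load 18/27]
  6 → shelf 1  [load 25/27]
  6 → shelf 2  [load 24/27]
  6 → shelf 3 (new)  [load 6/27]
  6 → shelf 3  [load 12/27]
  4 → shelf 3  [load 16/27]
  3 → shelf 2  [load 27/27]
3 shelves opened.

3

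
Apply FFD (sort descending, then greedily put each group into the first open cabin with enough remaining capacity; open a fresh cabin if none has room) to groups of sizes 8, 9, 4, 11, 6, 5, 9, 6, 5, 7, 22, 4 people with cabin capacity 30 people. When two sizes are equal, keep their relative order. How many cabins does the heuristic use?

Sorted descending: 22, 11, 9, 9, 8, 7, 6, 6, 5, 5, 4, 4.
  22 → cabin 1 (new)  [load 22/30]
  11 → cabin 2 (new)  [load 11/30]
  9 → cabin 2  [load 20/30]
  9 → cabin 2  [load 29/30]
  8 → cabin 1  [load 30/30]
  7 → cabin 3 (new)  [load 7/30]
  6 → cabin 3  [load 13/30]
  6 → cabin 3  [load 19/30]
  5 → cabin 3  [load 24/30]
  5 → cabin 3  [load 29/30]
  4 → cabin 4 (new)  [load 4/30]
  4 → cabin 4  [load 8/30]
4 cabins opened.

4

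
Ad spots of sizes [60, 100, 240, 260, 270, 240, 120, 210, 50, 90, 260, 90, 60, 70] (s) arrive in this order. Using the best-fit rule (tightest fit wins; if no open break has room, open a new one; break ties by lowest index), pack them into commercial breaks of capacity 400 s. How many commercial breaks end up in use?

6

  60 → break 1 (new)  [load 60/400]
  100 → break 1  [load 160/400]
  240 → break 1  [load 400/400]
  260 → break 2 (new)  [load 260/400]
  270 → break 3 (new)  [load 270/400]
  240 → break 4 (new)  [load 240/400]
  120 → break 3  [load 390/400]
  210 → break 5 (new)  [load 210/400]
  50 → break 2  [load 310/400]
  90 → break 2  [load 400/400]
  260 → break 6 (new)  [load 260/400]
  90 → break 6  [load 350/400]
  60 → break 4  [load 300/400]
  70 → break 4  [load 370/400]
6 commercial breaks opened.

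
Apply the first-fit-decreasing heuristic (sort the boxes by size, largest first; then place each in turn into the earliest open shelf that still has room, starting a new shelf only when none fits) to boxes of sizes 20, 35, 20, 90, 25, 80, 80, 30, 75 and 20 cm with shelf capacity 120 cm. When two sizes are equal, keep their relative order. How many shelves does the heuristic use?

Sorted descending: 90, 80, 80, 75, 35, 30, 25, 20, 20, 20.
  90 → shelf 1 (new)  [load 90/120]
  80 → shelf 2 (new)  [load 80/120]
  80 → shelf 3 (new)  [load 80/120]
  75 → shelf 4 (new)  [load 75/120]
  35 → shelf 2  [load 115/120]
  30 → shelf 1  [load 120/120]
  25 → shelf 3  [load 105/120]
  20 → shelf 4  [load 95/120]
  20 → shelf 4  [load 115/120]
  20 → shelf 5 (new)  [load 20/120]
5 shelves opened.

5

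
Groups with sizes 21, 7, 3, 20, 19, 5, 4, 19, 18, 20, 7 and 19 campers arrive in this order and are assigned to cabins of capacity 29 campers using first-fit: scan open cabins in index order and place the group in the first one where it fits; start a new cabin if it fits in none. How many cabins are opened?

7

  21 → cabin 1 (new)  [load 21/29]
  7 → cabin 1  [load 28/29]
  3 → cabin 2 (new)  [load 3/29]
  20 → cabin 2  [load 23/29]
  19 → cabin 3 (new)  [load 19/29]
  5 → cabin 2  [load 28/29]
  4 → cabin 3  [load 23/29]
  19 → cabin 4 (new)  [load 19/29]
  18 → cabin 5 (new)  [load 18/29]
  20 → cabin 6 (new)  [load 20/29]
  7 → cabin 4  [load 26/29]
  19 → cabin 7 (new)  [load 19/29]
7 cabins opened.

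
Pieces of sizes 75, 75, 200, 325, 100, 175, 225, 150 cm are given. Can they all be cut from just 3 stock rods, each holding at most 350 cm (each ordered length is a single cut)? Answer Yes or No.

Total = 1325 cm; ⌈1325/350⌉ = 4.
At least 4 stock rods are required, but only 3 are allowed.

No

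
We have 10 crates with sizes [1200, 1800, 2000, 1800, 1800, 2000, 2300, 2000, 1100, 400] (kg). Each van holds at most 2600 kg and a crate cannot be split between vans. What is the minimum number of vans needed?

Total = 2300 + 2000 + 2000 + 2000 + 1800 + 1800 + 1800 + 1200 + 1100 + 400 = 16400 kg.
Lower bound: ⌈16400/2600⌉ = 7 vans.
A packing using 8 vans:
  van 1: 2300 = 2300
  van 2: 2000 + 400 = 2400
  van 3: 2000 = 2000
  van 4: 2000 = 2000
  van 5: 1800 = 1800
  van 6: 1800 = 1800
  van 7: 1800 = 1800
  van 8: 1200 + 1100 = 2300
No arrangement into 7 vans stays within capacity, so 8 is optimal.

8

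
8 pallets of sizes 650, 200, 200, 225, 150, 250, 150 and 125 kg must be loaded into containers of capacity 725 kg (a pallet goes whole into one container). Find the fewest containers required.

Total = 650 + 250 + 225 + 200 + 200 + 150 + 150 + 125 = 1950 kg.
Lower bound: ⌈1950/725⌉ = 3 containers.
A packing using 3 containers:
  container 1: 650 = 650
  container 2: 250 + 225 + 200 = 675
  container 3: 200 + 150 + 150 + 125 = 625
This matches the lower bound, so 3 is optimal.

3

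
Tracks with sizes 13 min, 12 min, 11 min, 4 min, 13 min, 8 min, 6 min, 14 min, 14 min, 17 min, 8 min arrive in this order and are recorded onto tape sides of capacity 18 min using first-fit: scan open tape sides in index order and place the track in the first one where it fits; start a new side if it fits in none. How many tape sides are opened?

8

  13 → side 1 (new)  [load 13/18]
  12 → side 2 (new)  [load 12/18]
  11 → side 3 (new)  [load 11/18]
  4 → side 1  [load 17/18]
  13 → side 4 (new)  [load 13/18]
  8 → side 5 (new)  [load 8/18]
  6 → side 2  [load 18/18]
  14 → side 6 (new)  [load 14/18]
  14 → side 7 (new)  [load 14/18]
  17 → side 8 (new)  [load 17/18]
  8 → side 5  [load 16/18]
8 tape sides opened.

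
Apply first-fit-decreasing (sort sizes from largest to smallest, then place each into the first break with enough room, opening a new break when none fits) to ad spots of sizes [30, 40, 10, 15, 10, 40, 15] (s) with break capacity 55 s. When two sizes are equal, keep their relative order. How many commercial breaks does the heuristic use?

Sorted descending: 40, 40, 30, 15, 15, 10, 10.
  40 → break 1 (new)  [load 40/55]
  40 → break 2 (new)  [load 40/55]
  30 → break 3 (new)  [load 30/55]
  15 → break 1  [load 55/55]
  15 → break 2  [load 55/55]
  10 → break 3  [load 40/55]
  10 → break 3  [load 50/55]
3 commercial breaks opened.

3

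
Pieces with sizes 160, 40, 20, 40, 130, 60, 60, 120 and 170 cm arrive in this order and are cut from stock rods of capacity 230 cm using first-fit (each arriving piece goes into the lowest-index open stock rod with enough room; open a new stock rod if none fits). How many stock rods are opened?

  160 → stock rod 1 (new)  [load 160/230]
  40 → stock rod 1  [load 200/230]
  20 → stock rod 1  [load 220/230]
  40 → stock rod 2 (new)  [load 40/230]
  130 → stock rod 2  [load 170/230]
  60 → stock rod 2  [load 230/230]
  60 → stock rod 3 (new)  [load 60/230]
  120 → stock rod 3  [load 180/230]
  170 → stock rod 4 (new)  [load 170/230]
4 stock rods opened.

4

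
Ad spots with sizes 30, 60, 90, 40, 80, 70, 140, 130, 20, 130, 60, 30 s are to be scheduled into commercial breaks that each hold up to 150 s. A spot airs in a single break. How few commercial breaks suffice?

7

Total = 140 + 130 + 130 + 90 + 80 + 70 + 60 + 60 + 40 + 30 + 30 + 20 = 880 s.
Lower bound: ⌈880/150⌉ = 6 commercial breaks.
A packing using 7 commercial breaks:
  break 1: 140 = 140
  break 2: 130 + 20 = 150
  break 3: 130 = 130
  break 4: 90 + 60 = 150
  break 5: 80 + 70 = 150
  break 6: 60 + 40 + 30 = 130
  break 7: 30 = 30
No arrangement into 6 commercial breaks stays within capacity, so 7 is optimal.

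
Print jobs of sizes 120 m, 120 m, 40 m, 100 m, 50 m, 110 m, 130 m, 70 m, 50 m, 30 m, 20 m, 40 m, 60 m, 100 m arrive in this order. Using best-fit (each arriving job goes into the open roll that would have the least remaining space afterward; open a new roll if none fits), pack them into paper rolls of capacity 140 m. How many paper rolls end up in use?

  120 → roll 1 (new)  [load 120/140]
  120 → roll 2 (new)  [load 120/140]
  40 → roll 3 (new)  [load 40/140]
  100 → roll 3  [load 140/140]
  50 → roll 4 (new)  [load 50/140]
  110 → roll 5 (new)  [load 110/140]
  130 → roll 6 (new)  [load 130/140]
  70 → roll 4  [load 120/140]
  50 → roll 7 (new)  [load 50/140]
  30 → roll 5  [load 140/140]
  20 → roll 1  [load 140/140]
  40 → roll 7  [load 90/140]
  60 → roll 8 (new)  [load 60/140]
  100 → roll 9 (new)  [load 100/140]
9 paper rolls opened.

9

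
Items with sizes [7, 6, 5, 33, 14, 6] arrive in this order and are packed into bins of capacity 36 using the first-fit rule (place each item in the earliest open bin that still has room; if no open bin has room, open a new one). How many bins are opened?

3

  7 → bin 1 (new)  [load 7/36]
  6 → bin 1  [load 13/36]
  5 → bin 1  [load 18/36]
  33 → bin 2 (new)  [load 33/36]
  14 → bin 1  [load 32/36]
  6 → bin 3 (new)  [load 6/36]
3 bins opened.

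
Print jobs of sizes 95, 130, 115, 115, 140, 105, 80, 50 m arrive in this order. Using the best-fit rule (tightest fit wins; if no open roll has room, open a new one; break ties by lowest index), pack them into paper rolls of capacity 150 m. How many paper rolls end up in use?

  95 → roll 1 (new)  [load 95/150]
  130 → roll 2 (new)  [load 130/150]
  115 → roll 3 (new)  [load 115/150]
  115 → roll 4 (new)  [load 115/150]
  140 → roll 5 (new)  [load 140/150]
  105 → roll 6 (new)  [load 105/150]
  80 → roll 7 (new)  [load 80/150]
  50 → roll 1  [load 145/150]
7 paper rolls opened.

7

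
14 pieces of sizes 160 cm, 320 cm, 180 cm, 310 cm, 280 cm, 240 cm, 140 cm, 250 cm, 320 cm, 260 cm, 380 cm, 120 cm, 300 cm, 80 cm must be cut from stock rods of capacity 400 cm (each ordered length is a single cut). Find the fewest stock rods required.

10

Total = 380 + 320 + 320 + 310 + 300 + 280 + 260 + 250 + 240 + 180 + 160 + 140 + 120 + 80 = 3340 cm.
Lower bound: ⌈3340/400⌉ = 9 stock rods.
A packing using 10 stock rods:
  stock rod 1: 380 = 380
  stock rod 2: 320 + 80 = 400
  stock rod 3: 320 = 320
  stock rod 4: 310 = 310
  stock rod 5: 300 = 300
  stock rod 6: 280 + 120 = 400
  stock rod 7: 260 + 140 = 400
  stock rod 8: 250 = 250
  stock rod 9: 240 + 160 = 400
  stock rod 10: 180 = 180
No arrangement into 9 stock rods stays within capacity, so 10 is optimal.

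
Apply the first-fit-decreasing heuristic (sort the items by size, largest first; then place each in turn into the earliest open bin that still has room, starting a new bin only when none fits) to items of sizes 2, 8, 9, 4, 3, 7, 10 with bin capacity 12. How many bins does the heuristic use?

4

Sorted descending: 10, 9, 8, 7, 4, 3, 2.
  10 → bin 1 (new)  [load 10/12]
  9 → bin 2 (new)  [load 9/12]
  8 → bin 3 (new)  [load 8/12]
  7 → bin 4 (new)  [load 7/12]
  4 → bin 3  [load 12/12]
  3 → bin 2  [load 12/12]
  2 → bin 1  [load 12/12]
4 bins opened.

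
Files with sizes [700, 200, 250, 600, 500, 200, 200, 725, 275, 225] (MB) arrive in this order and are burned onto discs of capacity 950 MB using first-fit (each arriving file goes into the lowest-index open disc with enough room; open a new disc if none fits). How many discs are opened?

  700 → disc 1 (new)  [load 700/950]
  200 → disc 1  [load 900/950]
  250 → disc 2 (new)  [load 250/950]
  600 → disc 2  [load 850/950]
  500 → disc 3 (new)  [load 500/950]
  200 → disc 3  [load 700/950]
  200 → disc 3  [load 900/950]
  725 → disc 4 (new)  [load 725/950]
  275 → disc 5 (new)  [load 275/950]
  225 → disc 4  [load 950/950]
5 discs opened.

5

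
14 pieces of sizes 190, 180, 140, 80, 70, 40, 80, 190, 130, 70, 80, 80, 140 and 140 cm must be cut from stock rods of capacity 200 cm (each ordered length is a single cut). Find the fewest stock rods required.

Total = 190 + 190 + 180 + 140 + 140 + 140 + 130 + 80 + 80 + 80 + 80 + 70 + 70 + 40 = 1610 cm.
Lower bound: ⌈1610/200⌉ = 9 stock rods.
A packing using 10 stock rods:
  stock rod 1: 190 = 190
  stock rod 2: 190 = 190
  stock rod 3: 180 = 180
  stock rod 4: 140 + 40 = 180
  stock rod 5: 140 = 140
  stock rod 6: 140 = 140
  stock rod 7: 130 + 70 = 200
  stock rod 8: 80 + 80 = 160
  stock rod 9: 80 + 80 = 160
  stock rod 10: 70 = 70
No arrangement into 9 stock rods stays within capacity, so 10 is optimal.

10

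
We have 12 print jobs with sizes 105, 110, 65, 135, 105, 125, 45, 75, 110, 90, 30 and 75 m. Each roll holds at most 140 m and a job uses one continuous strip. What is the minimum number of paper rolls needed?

9

Total = 135 + 125 + 110 + 110 + 105 + 105 + 90 + 75 + 75 + 65 + 45 + 30 = 1070 m.
Lower bound: ⌈1070/140⌉ = 8 paper rolls.
Also, 9 print jobs each exceed 70 m, and no two of those can share a roll, so at least 9 paper rolls are needed.
A packing using 9 paper rolls:
  roll 1: 135 = 135
  roll 2: 125 = 125
  roll 3: 110 + 30 = 140
  roll 4: 110 = 110
  roll 5: 105 = 105
  roll 6: 105 = 105
  roll 7: 90 + 45 = 135
  roll 8: 75 + 65 = 140
  roll 9: 75 = 75
This matches the lower bound, so 9 is optimal.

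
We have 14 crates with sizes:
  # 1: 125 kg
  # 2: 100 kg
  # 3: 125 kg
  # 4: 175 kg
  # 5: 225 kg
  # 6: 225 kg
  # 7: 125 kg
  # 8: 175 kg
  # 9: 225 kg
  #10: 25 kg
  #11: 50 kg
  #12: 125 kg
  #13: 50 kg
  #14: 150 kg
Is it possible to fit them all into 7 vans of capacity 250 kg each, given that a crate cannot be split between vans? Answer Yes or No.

No

Total = 1900 kg; ⌈1900/250⌉ = 8.
At least 8 vans are required, but only 7 are allowed.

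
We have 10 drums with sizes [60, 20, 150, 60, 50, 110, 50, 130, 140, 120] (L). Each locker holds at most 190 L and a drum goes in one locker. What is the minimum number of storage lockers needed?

5

Total = 150 + 140 + 130 + 120 + 110 + 60 + 60 + 50 + 50 + 20 = 890 L.
Lower bound: ⌈890/190⌉ = 5 storage lockers.
A packing using 5 storage lockers:
  locker 1: 150 + 20 = 170
  locker 2: 140 + 50 = 190
  locker 3: 130 + 60 = 190
  locker 4: 120 + 60 = 180
  locker 5: 110 + 50 = 160
This matches the lower bound, so 5 is optimal.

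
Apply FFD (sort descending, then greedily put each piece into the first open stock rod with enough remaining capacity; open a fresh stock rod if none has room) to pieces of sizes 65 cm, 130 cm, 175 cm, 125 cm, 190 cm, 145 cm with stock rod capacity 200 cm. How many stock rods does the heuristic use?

5

Sorted descending: 190, 175, 145, 130, 125, 65.
  190 → stock rod 1 (new)  [load 190/200]
  175 → stock rod 2 (new)  [load 175/200]
  145 → stock rod 3 (new)  [load 145/200]
  130 → stock rod 4 (new)  [load 130/200]
  125 → stock rod 5 (new)  [load 125/200]
  65 → stock rod 4  [load 195/200]
5 stock rods opened.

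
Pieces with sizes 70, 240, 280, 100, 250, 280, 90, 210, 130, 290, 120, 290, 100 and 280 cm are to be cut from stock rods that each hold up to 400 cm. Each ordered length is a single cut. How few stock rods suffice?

8

Total = 290 + 290 + 280 + 280 + 280 + 250 + 240 + 210 + 130 + 120 + 100 + 100 + 90 + 70 = 2730 cm.
Lower bound: ⌈2730/400⌉ = 7 stock rods.
Also, 8 pieces each exceed 200 cm, and no two of those can share a stock rod, so at least 8 stock rods are needed.
A packing using 8 stock rods:
  stock rod 1: 290 + 100 = 390
  stock rod 2: 290 + 100 = 390
  stock rod 3: 280 + 120 = 400
  stock rod 4: 280 + 90 = 370
  stock rod 5: 280 + 70 = 350
  stock rod 6: 250 + 130 = 380
  stock rod 7: 240 = 240
  stock rod 8: 210 = 210
This matches the lower bound, so 8 is optimal.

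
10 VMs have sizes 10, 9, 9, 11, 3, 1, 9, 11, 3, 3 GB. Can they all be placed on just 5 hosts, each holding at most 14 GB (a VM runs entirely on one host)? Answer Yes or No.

Total = 69 GB; ⌈69/14⌉ = 5.
6 VMs each exceed half the capacity and cannot share a host, forcing at least 6 hosts.
At least 6 hosts are required, but only 5 are allowed.

No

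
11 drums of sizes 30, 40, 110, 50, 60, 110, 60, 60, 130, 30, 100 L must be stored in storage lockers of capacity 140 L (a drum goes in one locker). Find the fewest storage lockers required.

Total = 130 + 110 + 110 + 100 + 60 + 60 + 60 + 50 + 40 + 30 + 30 = 780 L.
Lower bound: ⌈780/140⌉ = 6 storage lockers.
A packing using 6 storage lockers:
  locker 1: 130 = 130
  locker 2: 110 + 30 = 140
  locker 3: 110 + 30 = 140
  locker 4: 100 + 40 = 140
  locker 5: 60 + 60 = 120
  locker 6: 60 + 50 = 110
This matches the lower bound, so 6 is optimal.

6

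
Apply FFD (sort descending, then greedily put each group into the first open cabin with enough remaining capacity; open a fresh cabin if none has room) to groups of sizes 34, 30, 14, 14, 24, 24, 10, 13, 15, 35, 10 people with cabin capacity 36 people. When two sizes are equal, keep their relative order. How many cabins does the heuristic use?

Sorted descending: 35, 34, 30, 24, 24, 15, 14, 14, 13, 10, 10.
  35 → cabin 1 (new)  [load 35/36]
  34 → cabin 2 (new)  [load 34/36]
  30 → cabin 3 (new)  [load 30/36]
  24 → cabin 4 (new)  [load 24/36]
  24 → cabin 5 (new)  [load 24/36]
  15 → cabin 6 (new)  [load 15/36]
  14 → cabin 6  [load 29/36]
  14 → cabin 7 (new)  [load 14/36]
  13 → cabin 7  [load 27/36]
  10 → cabin 4  [load 34/36]
  10 → cabin 5  [load 34/36]
7 cabins opened.

7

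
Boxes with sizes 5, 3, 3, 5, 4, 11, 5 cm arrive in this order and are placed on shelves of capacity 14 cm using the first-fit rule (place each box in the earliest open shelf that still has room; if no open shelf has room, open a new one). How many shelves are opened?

3

  5 → shelf 1 (new)  [load 5/14]
  3 → shelf 1  [load 8/14]
  3 → shelf 1  [load 11/14]
  5 → shelf 2 (new)  [load 5/14]
  4 → shelf 2  [load 9/14]
  11 → shelf 3 (new)  [load 11/14]
  5 → shelf 2  [load 14/14]
3 shelves opened.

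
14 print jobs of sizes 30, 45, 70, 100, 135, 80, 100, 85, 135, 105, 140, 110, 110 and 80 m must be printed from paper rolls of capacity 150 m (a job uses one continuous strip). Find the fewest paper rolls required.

11

Total = 140 + 135 + 135 + 110 + 110 + 105 + 100 + 100 + 85 + 80 + 80 + 70 + 45 + 30 = 1325 m.
Lower bound: ⌈1325/150⌉ = 9 paper rolls.
Also, 11 print jobs each exceed 75 m, and no two of those can share a roll, so at least 11 paper rolls are needed.
A packing using 11 paper rolls:
  roll 1: 140 = 140
  roll 2: 135 = 135
  roll 3: 135 = 135
  roll 4: 110 + 30 = 140
  roll 5: 110 = 110
  roll 6: 105 + 45 = 150
  roll 7: 100 = 100
  roll 8: 100 = 100
  roll 9: 85 = 85
  roll 10: 80 + 70 = 150
  roll 11: 80 = 80
This matches the lower bound, so 11 is optimal.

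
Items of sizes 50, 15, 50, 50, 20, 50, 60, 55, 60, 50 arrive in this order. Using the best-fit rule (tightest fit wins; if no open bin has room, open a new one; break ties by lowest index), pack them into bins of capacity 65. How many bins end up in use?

  50 → bin 1 (new)  [load 50/65]
  15 → bin 1  [load 65/65]
  50 → bin 2 (new)  [load 50/65]
  50 → bin 3 (new)  [load 50/65]
  20 → bin 4 (new)  [load 20/65]
  50 → bin 5 (new)  [load 50/65]
  60 → bin 6 (new)  [load 60/65]
  55 → bin 7 (new)  [load 55/65]
  60 → bin 8 (new)  [load 60/65]
  50 → bin 9 (new)  [load 50/65]
9 bins opened.

9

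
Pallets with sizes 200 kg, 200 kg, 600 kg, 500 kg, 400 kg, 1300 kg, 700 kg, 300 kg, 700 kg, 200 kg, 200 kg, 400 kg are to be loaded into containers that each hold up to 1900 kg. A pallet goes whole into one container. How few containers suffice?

Total = 1300 + 700 + 700 + 600 + 500 + 400 + 400 + 300 + 200 + 200 + 200 + 200 = 5700 kg.
Lower bound: ⌈5700/1900⌉ = 3 containers.
A packing using 3 containers:
  container 1: 1300 + 600 = 1900
  container 2: 700 + 700 + 500 = 1900
  container 3: 400 + 400 + 300 + 200 + 200 + 200 + 200 = 1900
This matches the lower bound, so 3 is optimal.

3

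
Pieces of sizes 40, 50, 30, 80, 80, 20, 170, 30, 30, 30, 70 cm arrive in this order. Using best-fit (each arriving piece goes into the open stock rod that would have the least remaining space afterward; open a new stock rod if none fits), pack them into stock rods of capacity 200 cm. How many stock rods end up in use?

4

  40 → stock rod 1 (new)  [load 40/200]
  50 → stock rod 1  [load 90/200]
  30 → stock rod 1  [load 120/200]
  80 → stock rod 1  [load 200/200]
  80 → stock rod 2 (new)  [load 80/200]
  20 → stock rod 2  [load 100/200]
  170 → stock rod 3 (new)  [load 170/200]
  30 → stock rod 3  [load 200/200]
  30 → stock rod 2  [load 130/200]
  30 → stock rod 2  [load 160/200]
  70 → stock rod 4 (new)  [load 70/200]
4 stock rods opened.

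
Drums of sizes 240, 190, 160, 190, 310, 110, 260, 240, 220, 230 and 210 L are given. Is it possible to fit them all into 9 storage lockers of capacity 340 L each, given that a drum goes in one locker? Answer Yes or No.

No

Total = 2360 L; ⌈2360/340⌉ = 7.
9 drums each exceed half the capacity and cannot share a locker, forcing at least 9 storage lockers.
The bound of 9 does not rule out 9, but exhaustive search shows no assignment into 9 storage lockers of capacity 340 L exists — the minimum is 10.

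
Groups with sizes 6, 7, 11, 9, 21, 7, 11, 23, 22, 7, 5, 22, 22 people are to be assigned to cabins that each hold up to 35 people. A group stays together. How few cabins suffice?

6

Total = 23 + 22 + 22 + 22 + 21 + 11 + 11 + 9 + 7 + 7 + 7 + 6 + 5 = 173 people.
Lower bound: ⌈173/35⌉ = 5 cabins.
A packing using 6 cabins:
  cabin 1: 23 + 11 = 34
  cabin 2: 22 + 11 = 33
  cabin 3: 22 + 9 = 31
  cabin 4: 22 + 7 + 6 = 35
  cabin 5: 21 + 7 + 7 = 35
  cabin 6: 5 = 5
No arrangement into 5 cabins stays within capacity, so 6 is optimal.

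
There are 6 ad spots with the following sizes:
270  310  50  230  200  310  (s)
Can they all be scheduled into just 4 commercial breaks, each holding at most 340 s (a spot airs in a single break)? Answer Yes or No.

Total = 1370 s; ⌈1370/340⌉ = 5.
At least 5 commercial breaks are required, but only 4 are allowed.

No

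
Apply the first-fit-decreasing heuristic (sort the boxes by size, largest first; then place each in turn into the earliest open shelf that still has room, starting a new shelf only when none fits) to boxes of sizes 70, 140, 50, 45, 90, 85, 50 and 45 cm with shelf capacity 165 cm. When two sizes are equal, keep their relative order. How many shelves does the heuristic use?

Sorted descending: 140, 90, 85, 70, 50, 50, 45, 45.
  140 → shelf 1 (new)  [load 140/165]
  90 → shelf 2 (new)  [load 90/165]
  85 → shelf 3 (new)  [load 85/165]
  70 → shelf 2  [load 160/165]
  50 → shelf 3  [load 135/165]
  50 → shelf 4 (new)  [load 50/165]
  45 → shelf 4  [load 95/165]
  45 → shelf 4  [load 140/165]
4 shelves opened.

4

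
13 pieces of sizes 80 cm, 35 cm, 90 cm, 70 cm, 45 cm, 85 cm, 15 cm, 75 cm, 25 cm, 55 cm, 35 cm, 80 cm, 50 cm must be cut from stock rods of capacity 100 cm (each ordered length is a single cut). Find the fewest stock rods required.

Total = 90 + 85 + 80 + 80 + 75 + 70 + 55 + 50 + 45 + 35 + 35 + 25 + 15 = 740 cm.
Lower bound: ⌈740/100⌉ = 8 stock rods.
A packing using 9 stock rods:
  stock rod 1: 90 = 90
  stock rod 2: 85 + 15 = 100
  stock rod 3: 80 = 80
  stock rod 4: 80 = 80
  stock rod 5: 75 + 25 = 100
  stock rod 6: 70 = 70
  stock rod 7: 55 + 45 = 100
  stock rod 8: 50 + 35 = 85
  stock rod 9: 35 = 35
No arrangement into 8 stock rods stays within capacity, so 9 is optimal.

9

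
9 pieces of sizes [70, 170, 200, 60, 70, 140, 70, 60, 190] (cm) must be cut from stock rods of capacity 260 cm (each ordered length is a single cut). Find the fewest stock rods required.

5

Total = 200 + 190 + 170 + 140 + 70 + 70 + 70 + 60 + 60 = 1030 cm.
Lower bound: ⌈1030/260⌉ = 4 stock rods.
A packing using 5 stock rods:
  stock rod 1: 200 + 60 = 260
  stock rod 2: 190 + 70 = 260
  stock rod 3: 170 + 70 = 240
  stock rod 4: 140 + 70 = 210
  stock rod 5: 60 = 60
No arrangement into 4 stock rods stays within capacity, so 5 is optimal.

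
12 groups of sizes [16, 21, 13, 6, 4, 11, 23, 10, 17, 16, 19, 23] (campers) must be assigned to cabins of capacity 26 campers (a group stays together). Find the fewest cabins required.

8

Total = 23 + 23 + 21 + 19 + 17 + 16 + 16 + 13 + 11 + 10 + 6 + 4 = 179 campers.
Lower bound: ⌈179/26⌉ = 7 cabins.
A packing using 8 cabins:
  cabin 1: 23 = 23
  cabin 2: 23 = 23
  cabin 3: 21 + 4 = 25
  cabin 4: 19 + 6 = 25
  cabin 5: 17 = 17
  cabin 6: 16 + 10 = 26
  cabin 7: 16 = 16
  cabin 8: 13 + 11 = 24
No arrangement into 7 cabins stays within capacity, so 8 is optimal.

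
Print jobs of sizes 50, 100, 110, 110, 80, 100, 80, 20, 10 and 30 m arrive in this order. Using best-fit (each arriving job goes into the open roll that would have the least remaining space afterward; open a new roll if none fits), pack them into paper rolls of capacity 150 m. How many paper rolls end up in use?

6

  50 → roll 1 (new)  [load 50/150]
  100 → roll 1  [load 150/150]
  110 → roll 2 (new)  [load 110/150]
  110 → roll 3 (new)  [load 110/150]
  80 → roll 4 (new)  [load 80/150]
  100 → roll 5 (new)  [load 100/150]
  80 → roll 6 (new)  [load 80/150]
  20 → roll 2  [load 130/150]
  10 → roll 2  [load 140/150]
  30 → roll 3  [load 140/150]
6 paper rolls opened.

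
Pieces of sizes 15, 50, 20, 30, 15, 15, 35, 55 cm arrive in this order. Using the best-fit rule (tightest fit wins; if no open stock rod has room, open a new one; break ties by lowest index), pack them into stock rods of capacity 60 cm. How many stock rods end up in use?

5

  15 → stock rod 1 (new)  [load 15/60]
  50 → stock rod 2 (new)  [load 50/60]
  20 → stock rod 1  [load 35/60]
  30 → stock rod 3 (new)  [load 30/60]
  15 → stock rod 1  [load 50/60]
  15 → stock rod 3  [load 45/60]
  35 → stock rod 4 (new)  [load 35/60]
  55 → stock rod 5 (new)  [load 55/60]
5 stock rods opened.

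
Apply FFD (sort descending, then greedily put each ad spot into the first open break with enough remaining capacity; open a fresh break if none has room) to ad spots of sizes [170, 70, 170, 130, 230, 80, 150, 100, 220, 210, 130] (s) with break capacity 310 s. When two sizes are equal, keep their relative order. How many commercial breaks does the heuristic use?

6

Sorted descending: 230, 220, 210, 170, 170, 150, 130, 130, 100, 80, 70.
  230 → break 1 (new)  [load 230/310]
  220 → break 2 (new)  [load 220/310]
  210 → break 3 (new)  [load 210/310]
  170 → break 4 (new)  [load 170/310]
  170 → break 5 (new)  [load 170/310]
  150 → break 6 (new)  [load 150/310]
  130 → break 4  [load 300/310]
  130 → break 5  [load 300/310]
  100 → break 3  [load 310/310]
  80 → break 1  [load 310/310]
  70 → break 2  [load 290/310]
6 commercial breaks opened.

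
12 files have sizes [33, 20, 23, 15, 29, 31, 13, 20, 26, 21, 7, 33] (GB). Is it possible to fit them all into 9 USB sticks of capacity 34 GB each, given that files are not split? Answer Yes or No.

No

Total = 271 GB; ⌈271/34⌉ = 8.
9 files each exceed half the capacity and cannot share a USB stick, forcing at least 9 USB sticks.
The bound of 9 does not rule out 9, but exhaustive search shows no assignment into 9 USB sticks of capacity 34 GB exists — the minimum is 10.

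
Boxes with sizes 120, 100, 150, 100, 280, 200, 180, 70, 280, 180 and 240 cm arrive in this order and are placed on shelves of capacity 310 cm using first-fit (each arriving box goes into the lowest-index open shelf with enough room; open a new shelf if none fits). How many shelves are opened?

8

  120 → shelf 1 (new)  [load 120/310]
  100 → shelf 1  [load 220/310]
  150 → shelf 2 (new)  [load 150/310]
  100 → shelf 2  [load 250/310]
  280 → shelf 3 (new)  [load 280/310]
  200 → shelf 4 (new)  [load 200/310]
  180 → shelf 5 (new)  [load 180/310]
  70 → shelf 1  [load 290/310]
  280 → shelf 6 (new)  [load 280/310]
  180 → shelf 7 (new)  [load 180/310]
  240 → shelf 8 (new)  [load 240/310]
8 shelves opened.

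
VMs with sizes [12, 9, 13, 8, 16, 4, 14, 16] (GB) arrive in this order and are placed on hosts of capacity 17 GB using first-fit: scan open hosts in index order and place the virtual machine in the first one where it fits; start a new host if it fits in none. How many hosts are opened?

6

  12 → host 1 (new)  [load 12/17]
  9 → host 2 (new)  [load 9/17]
  13 → host 3 (new)  [load 13/17]
  8 → host 2  [load 17/17]
  16 → host 4 (new)  [load 16/17]
  4 → host 1  [load 16/17]
  14 → host 5 (new)  [load 14/17]
  16 → host 6 (new)  [load 16/17]
6 hosts opened.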